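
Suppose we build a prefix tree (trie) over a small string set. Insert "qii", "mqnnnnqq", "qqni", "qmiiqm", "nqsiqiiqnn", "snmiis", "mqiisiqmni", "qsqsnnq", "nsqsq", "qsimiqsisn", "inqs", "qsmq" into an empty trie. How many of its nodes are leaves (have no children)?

12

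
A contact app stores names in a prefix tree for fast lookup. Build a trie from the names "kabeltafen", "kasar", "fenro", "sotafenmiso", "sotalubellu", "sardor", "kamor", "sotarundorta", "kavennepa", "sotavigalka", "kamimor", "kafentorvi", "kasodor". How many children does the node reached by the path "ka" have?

Walk "ka" from the root, arriving at one node.
Distinct next characters after "ka": b, f, m, s, v.
That node has 5 child edges.

5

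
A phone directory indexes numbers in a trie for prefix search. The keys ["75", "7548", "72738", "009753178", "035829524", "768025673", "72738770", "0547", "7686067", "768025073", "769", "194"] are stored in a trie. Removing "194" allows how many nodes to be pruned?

3

Walk "194" from the leaf back toward the root, removing each node that no remaining word uses.
No other word shares any prefix with "194", so all 3 of its nodes go.
Nodes removed: 3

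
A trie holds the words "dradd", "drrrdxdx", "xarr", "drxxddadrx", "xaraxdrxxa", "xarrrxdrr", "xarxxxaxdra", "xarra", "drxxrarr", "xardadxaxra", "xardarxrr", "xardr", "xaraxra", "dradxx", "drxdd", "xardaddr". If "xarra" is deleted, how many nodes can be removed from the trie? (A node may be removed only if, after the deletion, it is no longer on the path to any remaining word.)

1

After clearing the end-marker at "xarra", prune upward until reaching a node still needed by another word.
The suffix "a" (1 node) is used only by "xarra"; the node for "xarr" still has the child "r", so pruning stops there.
Nodes removed: 1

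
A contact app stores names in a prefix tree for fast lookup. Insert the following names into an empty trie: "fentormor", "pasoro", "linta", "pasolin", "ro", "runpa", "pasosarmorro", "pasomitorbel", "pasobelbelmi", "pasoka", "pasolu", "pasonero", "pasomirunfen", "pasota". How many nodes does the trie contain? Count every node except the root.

68

Insert word by word; a character creates a node only if that edge doesn't already exist:
  "fentormor" → 9 new (f, e, n, t, o, r, m, o, r)
  "pasoro" → 6 new (p, a, s, o, r, o)
  "linta" → 5 new (l, i, n, t, a)
  "pasolin" → prefix "paso" already present; 3 new (l, i, n)
  "ro" → 2 new (r, o)
  "runpa" → prefix "r" already present; 4 new (u, n, p, a)
  "pasosarmorro" → prefix "paso" already present; 8 new (s, a, r, m, o, r, r, o)
  "pasomitorbel" → prefix "paso" already present; 8 new (m, i, t, o, r, b, e, l)
  "pasobelbelmi" → prefix "paso" already present; 8 new (b, e, l, b, e, l, m, i)
  "pasoka" → prefix "paso" already present; 2 new (k, a)
  "pasolu" → prefix "pasol" already present; 1 new (u)
  "pasonero" → prefix "paso" already present; 4 new (n, e, r, o)
  "pasomirunfen" → prefix "pasomi" already present; 6 new (r, u, n, f, e, n)
  "pasota" → prefix "paso" already present; 2 new (t, a)
Total nodes = 9 + 6 + 5 + 3 + 2 + 4 + 8 + 8 + 8 + 2 + 1 + 4 + 6 + 2 = 68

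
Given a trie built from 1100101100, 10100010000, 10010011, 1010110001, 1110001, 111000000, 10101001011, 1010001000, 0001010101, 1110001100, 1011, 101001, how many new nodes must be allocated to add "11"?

0

Every character of "11" already lies on an existing path (it is a prefix of some stored word).
No new nodes are needed: 0.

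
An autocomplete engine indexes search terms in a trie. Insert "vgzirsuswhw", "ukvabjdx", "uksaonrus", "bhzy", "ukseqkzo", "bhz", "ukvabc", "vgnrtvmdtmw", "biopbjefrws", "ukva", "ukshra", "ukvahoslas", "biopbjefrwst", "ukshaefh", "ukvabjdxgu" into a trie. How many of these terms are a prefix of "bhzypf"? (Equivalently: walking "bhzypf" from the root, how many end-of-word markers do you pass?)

2

Traverse "bhzypf" character by character; count nodes along the way that are marked as word ends.
Prefixes of the query that are stored words: "bhz", "bhzy"
Count: 2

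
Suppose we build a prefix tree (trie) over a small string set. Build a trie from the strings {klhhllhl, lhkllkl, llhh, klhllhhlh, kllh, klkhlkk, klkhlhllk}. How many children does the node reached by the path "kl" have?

Walk "kl" from the root, arriving at one node.
Distinct next characters after "kl": h, k, l.
That node has 3 child edges.

3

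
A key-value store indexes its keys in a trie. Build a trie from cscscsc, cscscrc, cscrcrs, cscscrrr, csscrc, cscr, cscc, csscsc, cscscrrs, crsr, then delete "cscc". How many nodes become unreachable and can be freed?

A node on "cscc"'s path can go only if nothing else ends at it or branches off below it.
The suffix "c" (1 node) is used only by "cscc"; the node for "csc" still has the child "s", so pruning stops there.
Nodes removed: 1

1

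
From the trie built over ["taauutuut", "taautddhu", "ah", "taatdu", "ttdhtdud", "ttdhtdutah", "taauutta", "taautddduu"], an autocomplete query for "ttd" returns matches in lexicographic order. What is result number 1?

ttdhtdud

Filter for "ttd…" and sort: "ttdhtdud", "ttdhtdutah"
Position 1: ttdhtdud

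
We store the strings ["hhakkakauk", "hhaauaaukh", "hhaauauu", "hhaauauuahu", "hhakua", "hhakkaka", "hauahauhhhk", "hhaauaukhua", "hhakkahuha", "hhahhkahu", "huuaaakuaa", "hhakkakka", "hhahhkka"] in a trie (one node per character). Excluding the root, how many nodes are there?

61

For each word, the new-node count is its length minus the longest prefix already in the trie:
  "hhakkakauk" → 10 new (h, h, a, k, k, a, k, a, u, k)
  "hhaauaaukh" → prefix "hha" already present; 7 new (a, u, a, a, u, k, h)
  "hhaauauu" → prefix "hhaaua" already present; 2 new (u, u)
  "hhaauauuahu" → prefix "hhaauauu" already present; 3 new (a, h, u)
  "hhakua" → prefix "hhak" already present; 2 new (u, a)
  "hhakkaka" → prefix "hhakkaka" already present; 0 new (none)
  "hauahauhhhk" → prefix "h" already present; 10 new (a, u, a, h, a, u, h, h, h, k)
  "hhaauaukhua" → prefix "hhaauau" already present; 4 new (k, h, u, a)
  "hhakkahuha" → prefix "hhakka" already present; 4 new (h, u, h, a)
  "hhahhkahu" → prefix "hha" already present; 6 new (h, h, k, a, h, u)
  "huuaaakuaa" → prefix "h" already present; 9 new (u, u, a, a, a, k, u, a, a)
  "hhakkakka" → prefix "hhakkak" already present; 2 new (k, a)
  "hhahhkka" → prefix "hhahhk" already present; 2 new (k, a)
Total nodes = 10 + 7 + 2 + 3 + 2 + 0 + 10 + 4 + 4 + 6 + 9 + 2 + 2 = 61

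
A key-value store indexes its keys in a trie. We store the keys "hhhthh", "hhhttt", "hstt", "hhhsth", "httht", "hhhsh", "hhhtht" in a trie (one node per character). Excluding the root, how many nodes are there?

20

Trie structure (* marks end of a word):
(root)
└─ h
   ├─ h
   │  └─ h
   │     ├─ s
   │     │  ├─ h *
   │     │  └─ t
   │     │     └─ h *
   │     └─ t
   │        ├─ h
   │        │  ├─ h *
   │        │  └─ t *
   │        └─ t
   │           └─ t *
   ├─ s
   │  └─ t
   │     └─ t *
   └─ t
      └─ t
         └─ h
            └─ t *
Counting every labelled node above: 20.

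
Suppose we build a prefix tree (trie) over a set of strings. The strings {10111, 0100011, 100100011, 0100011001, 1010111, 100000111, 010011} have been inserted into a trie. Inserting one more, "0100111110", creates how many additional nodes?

"010011" is already a path in the trie; the remaining "1110" must be added.
New nodes needed: |"0100111110"| − 6 = 10 − 6 = 4.

4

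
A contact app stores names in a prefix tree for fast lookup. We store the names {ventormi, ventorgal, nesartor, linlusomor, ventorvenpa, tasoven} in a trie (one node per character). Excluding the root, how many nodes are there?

Trace insertions, counting only characters that open a new branch:
  "ventormi" → 8 new (v, e, n, t, o, r, m, i)
  "ventorgal" → prefix "ventor" already present; 3 new (g, a, l)
  "nesartor" → 8 new (n, e, s, a, r, t, o, r)
  "linlusomor" → 10 new (l, i, n, l, u, s, o, m, o, r)
  "ventorvenpa" → prefix "ventor" already present; 5 new (v, e, n, p, a)
  "tasoven" → 7 new (t, a, s, o, v, e, n)
Total nodes = 8 + 3 + 8 + 10 + 5 + 7 = 41

41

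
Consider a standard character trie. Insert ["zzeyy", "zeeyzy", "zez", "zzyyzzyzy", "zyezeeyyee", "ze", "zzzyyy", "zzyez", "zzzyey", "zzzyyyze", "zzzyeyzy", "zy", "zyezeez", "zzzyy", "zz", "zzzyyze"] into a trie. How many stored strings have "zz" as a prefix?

Traverse to the node for "zz", then collect every word in that subtree.
Words under "zz": zz, zzeyy, zzyez, zzyyzzyzy, zzzyey, zzzyeyzy, zzzyy, zzzyyy, zzzyyyze, zzzyyze
Count: 10

10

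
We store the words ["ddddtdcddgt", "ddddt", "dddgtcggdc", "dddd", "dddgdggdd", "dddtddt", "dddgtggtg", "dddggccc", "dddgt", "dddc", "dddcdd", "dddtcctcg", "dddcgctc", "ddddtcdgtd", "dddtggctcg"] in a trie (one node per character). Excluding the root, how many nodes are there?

Insert word by word; a character creates a node only if that edge doesn't already exist:
  "ddddtdcddgt" → 11 new (d, d, d, d, t, d, c, d, d, g, t)
  "ddddt" → prefix "ddddt" already present; 0 new (none)
  "dddgtcggdc" → prefix "ddd" already present; 7 new (g, t, c, g, g, d, c)
  "dddd" → prefix "dddd" already present; 0 new (none)
  "dddgdggdd" → prefix "dddg" already present; 5 new (d, g, g, d, d)
  "dddtddt" → prefix "ddd" already present; 4 new (t, d, d, t)
  "dddgtggtg" → prefix "dddgt" already present; 4 new (g, g, t, g)
  "dddggccc" → prefix "dddg" already present; 4 new (g, c, c, c)
  "dddgt" → prefix "dddgt" already present; 0 new (none)
  "dddc" → prefix "ddd" already present; 1 new (c)
  "dddcdd" → prefix "dddc" already present; 2 new (d, d)
  "dddtcctcg" → prefix "dddt" already present; 5 new (c, c, t, c, g)
  "dddcgctc" → prefix "dddc" already present; 4 new (g, c, t, c)
  "ddddtcdgtd" → prefix "ddddt" already present; 5 new (c, d, g, t, d)
  "dddtggctcg" → prefix "dddt" already present; 6 new (g, g, c, t, c, g)
Total nodes = 11 + 0 + 7 + 0 + 5 + 4 + 4 + 4 + 0 + 1 + 2 + 5 + 4 + 5 + 6 = 58

58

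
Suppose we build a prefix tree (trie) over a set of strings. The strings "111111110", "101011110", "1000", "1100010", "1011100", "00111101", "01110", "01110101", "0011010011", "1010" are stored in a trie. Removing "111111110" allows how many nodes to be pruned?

7

After clearing the end-marker at "111111110", prune upward until reaching a node still needed by another word.
The suffix "1111110" (7 nodes) is used only by "111111110"; the node for "11" still has the child "0", so pruning stops there.
Nodes removed: 7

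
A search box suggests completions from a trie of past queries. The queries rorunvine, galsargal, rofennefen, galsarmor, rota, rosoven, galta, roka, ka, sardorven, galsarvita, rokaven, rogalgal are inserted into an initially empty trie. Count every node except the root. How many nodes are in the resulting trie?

Insert word by word; a character creates a node only if that edge doesn't already exist:
  "rorunvine" → 9 new (r, o, r, u, n, v, i, n, e)
  "galsargal" → 9 new (g, a, l, s, a, r, g, a, l)
  "rofennefen" → prefix "ro" already present; 8 new (f, e, n, n, e, f, e, n)
  "galsarmor" → prefix "galsar" already present; 3 new (m, o, r)
  "rota" → prefix "ro" already present; 2 new (t, a)
  "rosoven" → prefix "ro" already present; 5 new (s, o, v, e, n)
  "galta" → prefix "gal" already present; 2 new (t, a)
  "roka" → prefix "ro" already present; 2 new (k, a)
  "ka" → 2 new (k, a)
  "sardorven" → 9 new (s, a, r, d, o, r, v, e, n)
  "galsarvita" → prefix "galsar" already present; 4 new (v, i, t, a)
  "rokaven" → prefix "roka" already present; 3 new (v, e, n)
  "rogalgal" → prefix "ro" already present; 6 new (g, a, l, g, a, l)
Total nodes = 9 + 9 + 8 + 3 + 2 + 5 + 2 + 2 + 2 + 9 + 4 + 3 + 6 = 64

64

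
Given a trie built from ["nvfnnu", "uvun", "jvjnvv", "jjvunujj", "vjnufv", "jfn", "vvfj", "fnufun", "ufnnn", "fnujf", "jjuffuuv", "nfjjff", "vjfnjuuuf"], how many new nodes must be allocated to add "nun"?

2

"n" is already a path in the trie; the remaining "un" must be added.
So 3 − 1 = 2 new nodes.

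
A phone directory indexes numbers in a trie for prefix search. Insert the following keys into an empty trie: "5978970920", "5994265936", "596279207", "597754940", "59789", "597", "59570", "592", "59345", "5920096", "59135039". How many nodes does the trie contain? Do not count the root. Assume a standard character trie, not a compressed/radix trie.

48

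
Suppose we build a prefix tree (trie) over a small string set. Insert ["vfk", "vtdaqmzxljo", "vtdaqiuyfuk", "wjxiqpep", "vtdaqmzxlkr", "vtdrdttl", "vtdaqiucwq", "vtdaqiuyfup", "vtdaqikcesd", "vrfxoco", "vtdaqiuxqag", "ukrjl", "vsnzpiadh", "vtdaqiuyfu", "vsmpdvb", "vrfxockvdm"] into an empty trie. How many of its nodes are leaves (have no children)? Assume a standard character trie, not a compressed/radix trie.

Leaves are exactly the stored words that no other stored word extends.
Those words: "ukrjl", "vfk", "vrfxockvdm", "vrfxoco", "vsmpdvb", "vsnzpiadh", "vtdaqikcesd", "vtdaqiucwq", "vtdaqiuxqag", "vtdaqiuyfuk", "vtdaqiuyfup", "vtdaqmzxljo", "vtdaqmzxlkr", "vtdrdttl", "wjxiqpep"
Leaf count: 15

15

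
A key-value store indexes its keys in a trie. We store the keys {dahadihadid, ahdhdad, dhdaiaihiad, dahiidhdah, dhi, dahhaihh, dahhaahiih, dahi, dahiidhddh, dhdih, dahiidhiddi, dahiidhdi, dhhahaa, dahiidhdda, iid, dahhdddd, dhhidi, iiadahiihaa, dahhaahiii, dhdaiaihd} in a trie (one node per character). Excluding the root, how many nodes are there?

Count nodes per top-level branch (shared prefixes stored once):
  'a'-branch (ahdhdad): 7 nodes
  'd'-branch (dahadihadid, dahhaahiih, dahhaahiii, dahhaihh, dahhdddd, dahi, dahiidhdah, dahiidhdda, dahiidhddh, dahiidhdi, dahiidhiddi, dhdaiaihd, dhdaiaihiad, dhdih, dhhahaa, dhhidi, dhi): 63 nodes
  'i'-branch (iiadahiihaa, iid): 12 nodes
Sum: 82

82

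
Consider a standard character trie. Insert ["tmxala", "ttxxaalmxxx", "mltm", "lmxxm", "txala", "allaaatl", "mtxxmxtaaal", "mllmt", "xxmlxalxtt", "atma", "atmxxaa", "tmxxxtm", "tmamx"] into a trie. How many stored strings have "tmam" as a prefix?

Filter for entries beginning with "tmam":
Words under "tmam": tmamx
Count: 1

1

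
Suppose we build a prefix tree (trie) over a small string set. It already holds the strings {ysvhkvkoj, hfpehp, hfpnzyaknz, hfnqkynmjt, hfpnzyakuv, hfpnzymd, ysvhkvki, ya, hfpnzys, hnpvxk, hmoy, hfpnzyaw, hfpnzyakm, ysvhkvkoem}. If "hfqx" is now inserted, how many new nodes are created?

Walking "hfqx" from the root, the first 2 characters ("hf") follow existing edges; "q" is the first miss.
Each of the 2 remaining characters creates one node.

2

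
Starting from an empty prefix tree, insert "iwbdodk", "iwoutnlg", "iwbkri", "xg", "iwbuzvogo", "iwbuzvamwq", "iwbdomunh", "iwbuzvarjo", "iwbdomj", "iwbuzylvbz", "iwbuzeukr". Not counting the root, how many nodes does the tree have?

45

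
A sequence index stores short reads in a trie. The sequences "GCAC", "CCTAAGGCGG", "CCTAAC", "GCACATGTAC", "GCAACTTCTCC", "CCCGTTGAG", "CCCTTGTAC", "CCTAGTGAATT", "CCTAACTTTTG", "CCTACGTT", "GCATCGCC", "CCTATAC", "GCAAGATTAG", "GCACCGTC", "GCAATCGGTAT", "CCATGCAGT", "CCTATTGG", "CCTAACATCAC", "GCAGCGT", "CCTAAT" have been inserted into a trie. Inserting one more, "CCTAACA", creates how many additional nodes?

"CCTAACA" is already a full path in the trie; only an end-marker is added.
No new nodes are needed: 0.

0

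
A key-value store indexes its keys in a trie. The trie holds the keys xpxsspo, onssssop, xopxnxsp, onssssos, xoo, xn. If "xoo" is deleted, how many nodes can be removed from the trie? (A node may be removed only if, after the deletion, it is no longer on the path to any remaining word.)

1

Walk "xoo" from the leaf back toward the root, removing each node that no remaining word uses.
The suffix "o" (1 node) is used only by "xoo"; the node for "xo" still has the child "p", so pruning stops there.
Nodes removed: 1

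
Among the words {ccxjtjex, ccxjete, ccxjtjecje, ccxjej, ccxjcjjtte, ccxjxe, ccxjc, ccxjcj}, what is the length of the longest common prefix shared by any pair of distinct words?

7

Look for the deepest trie node that still has at least two words in its subtree.
"ccxjtjecje" and "ccxjtjex" agree on "ccxjtje" (7 characters) before diverging; nothing deeper is shared.
Longest shared-prefix length: 7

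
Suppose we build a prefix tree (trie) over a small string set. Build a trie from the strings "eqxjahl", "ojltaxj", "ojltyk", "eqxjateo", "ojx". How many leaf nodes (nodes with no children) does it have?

A leaf is a node with no children — equivalently, the end of a word that is not a proper prefix of any other stored word.
Those words: "eqxjahl", "eqxjateo", "ojltaxj", "ojltyk", "ojx"
Leaf count: 5

5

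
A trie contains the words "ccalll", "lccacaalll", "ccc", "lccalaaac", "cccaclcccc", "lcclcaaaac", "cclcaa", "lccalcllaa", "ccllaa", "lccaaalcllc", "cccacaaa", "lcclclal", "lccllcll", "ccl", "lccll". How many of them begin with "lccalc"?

Filter for entries beginning with "lccalc":
Matches: "lccalcllaa"
Count: 1

1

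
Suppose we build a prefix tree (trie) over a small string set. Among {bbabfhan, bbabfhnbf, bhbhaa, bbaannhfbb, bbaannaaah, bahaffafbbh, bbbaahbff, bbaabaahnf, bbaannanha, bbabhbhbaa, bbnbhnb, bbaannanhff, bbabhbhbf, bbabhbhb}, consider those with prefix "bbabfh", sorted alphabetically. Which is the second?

bbabfhnbf

DFS of the "bbabfh" subtree visits, in order: "bbabfhan", "bbabfhnbf"
Position 2: bbabfhnbf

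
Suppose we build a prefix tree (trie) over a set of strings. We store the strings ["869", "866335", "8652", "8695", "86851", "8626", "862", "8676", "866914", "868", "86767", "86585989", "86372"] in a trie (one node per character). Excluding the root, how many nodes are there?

29

Trie structure (* marks end of a word):
(root)
└─ 8
   └─ 6
      ├─ 2 *
      │  └─ 6 *
      ├─ 3
      │  └─ 7
      │     └─ 2 *
      ├─ 5
      │  ├─ 2 *
      │  └─ 8
      │     └─ 5
      │        └─ 9
      │           └─ 8
      │              └─ 9 *
      ├─ 6
      │  ├─ 3
      │  │  └─ 3
      │  │     └─ 5 *
      │  └─ 9
      │     └─ 1
      │        └─ 4 *
      ├─ 7
      │  └─ 6 *
      │     └─ 7 *
      ├─ 8 *
      │  └─ 5
      │     └─ 1 *
      └─ 9 *
         └─ 5 *
Counting every labelled node above: 29.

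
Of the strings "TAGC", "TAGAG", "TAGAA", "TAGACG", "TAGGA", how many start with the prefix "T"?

Walk to "T"; the words in its subtree are exactly those with that prefix.
Words under "T": TAGAA, TAGACG, TAGAG, TAGC, TAGGA
Count: 5

5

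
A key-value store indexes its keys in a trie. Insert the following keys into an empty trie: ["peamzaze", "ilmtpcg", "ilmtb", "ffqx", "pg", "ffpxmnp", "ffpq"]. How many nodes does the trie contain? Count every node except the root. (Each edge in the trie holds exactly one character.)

For each word, the new-node count is its length minus the longest prefix already in the trie:
  "peamzaze" → 8 new (p, e, a, m, z, a, z, e)
  "ilmtpcg" → 7 new (i, l, m, t, p, c, g)
  "ilmtb" → prefix "ilmt" already present; 1 new (b)
  "ffqx" → 4 new (f, f, q, x)
  "pg" → prefix "p" already present; 1 new (g)
  "ffpxmnp" → prefix "ff" already present; 5 new (p, x, m, n, p)
  "ffpq" → prefix "ffp" already present; 1 new (q)
Total nodes = 8 + 7 + 1 + 4 + 1 + 5 + 1 = 27

27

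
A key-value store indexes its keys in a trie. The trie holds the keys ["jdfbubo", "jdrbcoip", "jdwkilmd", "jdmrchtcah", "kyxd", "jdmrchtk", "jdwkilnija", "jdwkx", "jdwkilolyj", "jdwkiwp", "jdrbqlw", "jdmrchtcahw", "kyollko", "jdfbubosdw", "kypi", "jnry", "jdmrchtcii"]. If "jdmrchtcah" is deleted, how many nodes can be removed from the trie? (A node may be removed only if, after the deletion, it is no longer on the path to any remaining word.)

0

After clearing the end-marker at "jdmrchtcah", prune upward until reaching a node still needed by another word.
Every node on "jdmrchtcah" is still needed (e.g. by "jdmrchtcahw"), so nothing is freed.
Nodes removed: 0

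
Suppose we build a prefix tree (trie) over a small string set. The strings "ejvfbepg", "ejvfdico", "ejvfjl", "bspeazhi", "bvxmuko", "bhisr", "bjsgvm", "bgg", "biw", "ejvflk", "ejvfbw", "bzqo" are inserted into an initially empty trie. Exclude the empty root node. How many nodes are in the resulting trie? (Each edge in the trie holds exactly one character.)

Trace insertions, counting only characters that open a new branch:
  "ejvfbepg" → 8 new (e, j, v, f, b, e, p, g)
  "ejvfdico" → prefix "ejvf" already present; 4 new (d, i, c, o)
  "ejvfjl" → prefix "ejvf" already present; 2 new (j, l)
  "bspeazhi" → 8 new (b, s, p, e, a, z, h, i)
  "bvxmuko" → prefix "b" already present; 6 new (v, x, m, u, k, o)
  "bhisr" → prefix "b" already present; 4 new (h, i, s, r)
  "bjsgvm" → prefix "b" already present; 5 new (j, s, g, v, m)
  "bgg" → prefix "b" already present; 2 new (g, g)
  "biw" → prefix "b" already present; 2 new (i, w)
  "ejvflk" → prefix "ejvf" already present; 2 new (l, k)
  "ejvfbw" → prefix "ejvfb" already present; 1 new (w)
  "bzqo" → prefix "b" already present; 3 new (z, q, o)
Total nodes = 8 + 4 + 2 + 8 + 6 + 4 + 5 + 2 + 2 + 2 + 1 + 3 = 47

47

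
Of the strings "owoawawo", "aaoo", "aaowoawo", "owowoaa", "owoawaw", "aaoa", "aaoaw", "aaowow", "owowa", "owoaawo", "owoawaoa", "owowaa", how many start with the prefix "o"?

7

Walk to "o"; the words in its subtree are exactly those with that prefix.
Matches: "owoaawo", "owoawaoa", "owoawaw", "owoawawo", "owowa", "owowaa", "owowoaa"
Count: 7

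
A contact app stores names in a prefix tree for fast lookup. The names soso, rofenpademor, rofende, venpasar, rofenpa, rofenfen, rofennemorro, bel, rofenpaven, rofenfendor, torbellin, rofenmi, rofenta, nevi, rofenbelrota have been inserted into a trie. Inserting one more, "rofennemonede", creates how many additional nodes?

Walking "rofennemonede" from the root, the first 9 characters ("rofennemo") follow existing edges; "n" is the first miss.
Each of the 4 remaining characters creates one node.

4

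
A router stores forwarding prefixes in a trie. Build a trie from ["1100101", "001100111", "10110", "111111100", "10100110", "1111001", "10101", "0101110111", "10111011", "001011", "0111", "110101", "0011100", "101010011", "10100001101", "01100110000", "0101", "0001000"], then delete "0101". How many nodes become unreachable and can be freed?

Walk "0101" from the leaf back toward the root, removing each node that no remaining word uses.
Every node on "0101" is still needed (e.g. by "0101110111"), so nothing is freed.
Nodes removed: 0

0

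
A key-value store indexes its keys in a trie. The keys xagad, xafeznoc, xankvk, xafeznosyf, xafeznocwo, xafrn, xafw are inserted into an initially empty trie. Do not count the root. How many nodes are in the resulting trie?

Trie structure (* marks end of a word):
(root)
└─ x
   └─ a
      ├─ f
      │  ├─ e
      │  │  └─ z
      │  │     └─ n
      │  │        └─ o
      │  │           ├─ c *
      │  │           │  └─ w
      │  │           │     └─ o *
      │  │           └─ s
      │  │              └─ y
      │  │                 └─ f *
      │  ├─ r
      │  │  └─ n *
      │  └─ w *
      ├─ g
      │  └─ a
      │     └─ d *
      └─ n
         └─ k
            └─ v
               └─ k *
Counting every labelled node above: 23.

23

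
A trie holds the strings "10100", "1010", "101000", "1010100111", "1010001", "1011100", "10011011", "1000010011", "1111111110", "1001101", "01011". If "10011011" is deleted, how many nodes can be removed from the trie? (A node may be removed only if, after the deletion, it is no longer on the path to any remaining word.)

Walk "10011011" from the leaf back toward the root, removing each node that no remaining word uses.
The suffix "1" (1 node) is used only by "10011011"; "1001101" is itself a stored word, so pruning stops there.
Nodes removed: 1

1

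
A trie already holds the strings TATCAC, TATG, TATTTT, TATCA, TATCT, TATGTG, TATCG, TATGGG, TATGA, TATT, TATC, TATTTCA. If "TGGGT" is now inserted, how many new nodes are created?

4

Walking "TGGGT" from the root, the first 1 characters ("T") follow existing edges; "G" is the first miss.
So 5 − 1 = 4 new nodes.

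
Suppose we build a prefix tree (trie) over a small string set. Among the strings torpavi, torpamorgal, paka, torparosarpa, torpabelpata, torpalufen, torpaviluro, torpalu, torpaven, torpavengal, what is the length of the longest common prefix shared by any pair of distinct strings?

The deepest shared node is where two words last agree before diverging.
e.g. "torpaven" and "torpavengal" share the prefix "torpaven" of length 8; no pair shares a longer one.
Longest shared-prefix length: 8

8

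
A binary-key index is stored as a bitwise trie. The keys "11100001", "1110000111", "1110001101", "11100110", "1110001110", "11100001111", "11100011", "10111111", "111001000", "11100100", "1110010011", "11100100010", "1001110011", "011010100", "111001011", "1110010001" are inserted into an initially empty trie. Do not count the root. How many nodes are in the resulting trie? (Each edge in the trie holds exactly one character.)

Trace insertions, counting only characters that open a new branch:
  "11100001" → 8 new (1, 1, 1, 0, 0, 0, 0, 1)
  "1110000111" → prefix "11100001" already present; 2 new (1, 1)
  "1110001101" → prefix "111000" already present; 4 new (1, 1, 0, 1)
  "11100110" → prefix "11100" already present; 3 new (1, 1, 0)
  "1110001110" → prefix "11100011" already present; 2 new (1, 0)
  "11100001111" → prefix "1110000111" already present; 1 new (1)
  "11100011" → prefix "11100011" already present; 0 new (none)
  "10111111" → prefix "1" already present; 7 new (0, 1, 1, 1, 1, 1, 1)
  "111001000" → prefix "111001" already present; 3 new (0, 0, 0)
  "11100100" → prefix "11100100" already present; 0 new (none)
  "1110010011" → prefix "11100100" already present; 2 new (1, 1)
  "11100100010" → prefix "111001000" already present; 2 new (1, 0)
  "1001110011" → prefix "10" already present; 8 new (0, 1, 1, 1, 0, 0, 1, 1)
  "011010100" → 9 new (0, 1, 1, 0, 1, 0, 1, 0, 0)
  "111001011" → prefix "1110010" already present; 2 new (1, 1)
  "1110010001" → prefix "1110010001" already present; 0 new (none)
Total nodes = 8 + 2 + 4 + 3 + 2 + 1 + 0 + 7 + 3 + 0 + 2 + 2 + 8 + 9 + 2 + 0 = 53

53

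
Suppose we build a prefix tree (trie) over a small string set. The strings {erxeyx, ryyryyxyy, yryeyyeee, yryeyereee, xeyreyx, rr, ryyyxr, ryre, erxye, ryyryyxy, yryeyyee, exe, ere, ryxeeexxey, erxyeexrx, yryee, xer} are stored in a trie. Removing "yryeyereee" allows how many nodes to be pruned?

5

A node on "yryeyereee"'s path can go only if nothing else ends at it or branches off below it.
The suffix "ereee" (5 nodes) is used only by "yryeyereee"; the node for "yryey" still has the child "y", so pruning stops there.
Nodes removed: 5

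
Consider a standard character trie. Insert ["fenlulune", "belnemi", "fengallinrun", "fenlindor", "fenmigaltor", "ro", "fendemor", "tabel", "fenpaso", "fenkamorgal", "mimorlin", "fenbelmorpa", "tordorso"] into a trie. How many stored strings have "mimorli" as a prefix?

1

Filter for entries beginning with "mimorli":
Words under "mimorli": mimorlin
Count: 1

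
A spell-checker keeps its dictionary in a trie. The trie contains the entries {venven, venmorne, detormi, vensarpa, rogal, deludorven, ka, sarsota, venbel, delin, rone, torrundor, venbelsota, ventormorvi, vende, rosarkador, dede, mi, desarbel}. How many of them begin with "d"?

Traverse to the node for "d", then collect every word in that subtree.
Matches: "dede", "delin", "deludorven", "desarbel", "detormi"
Count: 5

5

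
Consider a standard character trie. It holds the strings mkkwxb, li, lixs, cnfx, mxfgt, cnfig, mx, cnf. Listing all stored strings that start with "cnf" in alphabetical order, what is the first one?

cnf

Words with prefix "cnf", in lexicographic order: "cnf", "cnfig", "cnfx"
Position 1: cnf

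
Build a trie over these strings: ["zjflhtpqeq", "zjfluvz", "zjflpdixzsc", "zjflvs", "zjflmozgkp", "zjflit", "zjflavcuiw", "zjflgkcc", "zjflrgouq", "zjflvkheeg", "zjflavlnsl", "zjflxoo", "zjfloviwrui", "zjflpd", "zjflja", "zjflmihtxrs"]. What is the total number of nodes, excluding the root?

72

For each word, the new-node count is its length minus the longest prefix already in the trie:
  "zjflhtpqeq" → 10 new (z, j, f, l, h, t, p, q, e, q)
  "zjfluvz" → prefix "zjfl" already present; 3 new (u, v, z)
  "zjflpdixzsc" → prefix "zjfl" already present; 7 new (p, d, i, x, z, s, c)
  "zjflvs" → prefix "zjfl" already present; 2 new (v, s)
  "zjflmozgkp" → prefix "zjfl" already present; 6 new (m, o, z, g, k, p)
  "zjflit" → prefix "zjfl" already present; 2 new (i, t)
  "zjflavcuiw" → prefix "zjfl" already present; 6 new (a, v, c, u, i, w)
  "zjflgkcc" → prefix "zjfl" already present; 4 new (g, k, c, c)
  "zjflrgouq" → prefix "zjfl" already present; 5 new (r, g, o, u, q)
  "zjflvkheeg" → prefix "zjflv" already present; 5 new (k, h, e, e, g)
  "zjflavlnsl" → prefix "zjflav" already present; 4 new (l, n, s, l)
  "zjflxoo" → prefix "zjfl" already present; 3 new (x, o, o)
  "zjfloviwrui" → prefix "zjfl" already present; 7 new (o, v, i, w, r, u, i)
  "zjflpd" → prefix "zjflpd" already present; 0 new (none)
  "zjflja" → prefix "zjfl" already present; 2 new (j, a)
  "zjflmihtxrs" → prefix "zjflm" already present; 6 new (i, h, t, x, r, s)
Total nodes = 10 + 3 + 7 + 2 + 6 + 2 + 6 + 4 + 5 + 5 + 4 + 3 + 7 + 0 + 2 + 6 = 72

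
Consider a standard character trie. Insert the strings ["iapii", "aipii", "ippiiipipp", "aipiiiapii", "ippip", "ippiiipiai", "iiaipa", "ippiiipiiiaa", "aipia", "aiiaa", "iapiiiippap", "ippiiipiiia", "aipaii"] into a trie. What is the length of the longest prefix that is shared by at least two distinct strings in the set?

Equivalently: take the maximum, over all pairs, of their longest common prefix length.
"ippiiipiiia" and "ippiiipiiiaa" agree on "ippiiipiiia" (11 characters) before diverging; nothing deeper is shared.
Longest shared-prefix length: 11

11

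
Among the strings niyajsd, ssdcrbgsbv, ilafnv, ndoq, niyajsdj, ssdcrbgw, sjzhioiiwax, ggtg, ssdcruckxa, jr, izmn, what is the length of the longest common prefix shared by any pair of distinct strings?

7

Look for the deepest trie node that still has at least two words in its subtree.
e.g. "niyajsd" and "niyajsdj" share the prefix "niyajsd" of length 7; no pair shares a longer one.
Longest shared-prefix length: 7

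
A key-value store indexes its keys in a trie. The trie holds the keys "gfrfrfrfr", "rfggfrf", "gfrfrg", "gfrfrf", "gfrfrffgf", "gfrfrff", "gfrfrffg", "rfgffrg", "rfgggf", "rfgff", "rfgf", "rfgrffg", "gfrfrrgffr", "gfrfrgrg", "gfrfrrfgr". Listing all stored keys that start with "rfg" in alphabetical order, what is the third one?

rfgffrg

DFS of the "rfg" subtree visits, in order: "rfgf", "rfgff", "rfgffrg", "rfggfrf", "rfgggf", "rfgrffg"
Position 3: rfgffrg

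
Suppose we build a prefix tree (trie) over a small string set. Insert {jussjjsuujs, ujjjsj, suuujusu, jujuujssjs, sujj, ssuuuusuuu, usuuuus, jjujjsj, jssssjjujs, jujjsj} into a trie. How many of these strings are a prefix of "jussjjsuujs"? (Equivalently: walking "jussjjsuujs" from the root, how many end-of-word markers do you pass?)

1

Check each prefix of "jussjjsuujs" against the stored set — each match is an end-marker on the path.
Prefixes of the query that are stored words: "jussjjsuujs"
Count: 1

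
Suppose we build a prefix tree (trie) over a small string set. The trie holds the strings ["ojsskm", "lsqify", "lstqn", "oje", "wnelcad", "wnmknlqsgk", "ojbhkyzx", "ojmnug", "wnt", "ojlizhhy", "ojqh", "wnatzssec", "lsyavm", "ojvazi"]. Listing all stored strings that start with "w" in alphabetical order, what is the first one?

DFS of the "w" subtree visits, in order: "wnatzssec", "wnelcad", "wnmknlqsgk", "wnt"
Position 1: wnatzssec

wnatzssec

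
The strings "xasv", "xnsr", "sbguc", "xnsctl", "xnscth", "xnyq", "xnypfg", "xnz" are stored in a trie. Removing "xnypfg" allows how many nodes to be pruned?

3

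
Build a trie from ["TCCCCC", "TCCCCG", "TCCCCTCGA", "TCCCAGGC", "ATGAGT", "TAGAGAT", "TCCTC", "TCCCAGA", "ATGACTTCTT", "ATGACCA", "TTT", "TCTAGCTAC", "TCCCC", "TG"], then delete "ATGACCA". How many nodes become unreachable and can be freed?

2

A node on "ATGACCA"'s path can go only if nothing else ends at it or branches off below it.
The suffix "CA" (2 nodes) is used only by "ATGACCA"; the node for "ATGAC" still has the child "T", so pruning stops there.
Nodes removed: 2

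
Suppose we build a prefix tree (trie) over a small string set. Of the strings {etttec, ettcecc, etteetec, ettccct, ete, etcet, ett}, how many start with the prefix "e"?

7

Filter for entries beginning with "e":
Words under "e": etcet, ete, ett, ettccct, ettcecc, etteetec, etttec
Count: 7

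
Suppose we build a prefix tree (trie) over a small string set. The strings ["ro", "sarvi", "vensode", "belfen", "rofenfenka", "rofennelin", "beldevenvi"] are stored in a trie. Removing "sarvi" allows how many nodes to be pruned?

A node on "sarvi"'s path can go only if nothing else ends at it or branches off below it.
No other word shares any prefix with "sarvi", so all 5 of its nodes go.
Nodes removed: 5

5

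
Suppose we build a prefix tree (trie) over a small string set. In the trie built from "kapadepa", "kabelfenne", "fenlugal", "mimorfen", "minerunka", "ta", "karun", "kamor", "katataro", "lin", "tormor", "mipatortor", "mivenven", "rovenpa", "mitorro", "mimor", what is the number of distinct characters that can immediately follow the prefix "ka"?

Follow the path "ka" to its node, then look at its outgoing edges.
Characters that immediately follow "ka" among the stored strings: {b, m, p, r, t}.
That node has 5 child edges.

5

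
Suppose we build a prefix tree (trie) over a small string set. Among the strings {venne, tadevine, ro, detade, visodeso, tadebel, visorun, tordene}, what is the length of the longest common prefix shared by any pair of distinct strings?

4

Look for the deepest trie node that still has at least two words in its subtree.
"tadebel" and "tadevine" agree on "tade" (4 characters) before diverging; nothing deeper is shared.
Longest shared-prefix length: 4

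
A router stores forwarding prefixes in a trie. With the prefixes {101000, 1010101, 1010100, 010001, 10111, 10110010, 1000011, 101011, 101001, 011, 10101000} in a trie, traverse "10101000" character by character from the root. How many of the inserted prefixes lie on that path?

Check each prefix of "10101000" against the stored set — each match is an end-marker on the path.
Prefixes of the query that are stored words: "1010100", "10101000"
Count: 2

2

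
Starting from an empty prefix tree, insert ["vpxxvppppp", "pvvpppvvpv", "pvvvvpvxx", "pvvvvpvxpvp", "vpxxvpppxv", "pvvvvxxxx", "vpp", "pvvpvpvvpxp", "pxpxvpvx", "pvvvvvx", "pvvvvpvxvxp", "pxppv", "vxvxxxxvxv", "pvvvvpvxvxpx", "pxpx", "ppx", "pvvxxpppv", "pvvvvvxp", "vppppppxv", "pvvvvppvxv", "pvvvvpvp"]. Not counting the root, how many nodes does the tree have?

87

Trace insertions, counting only characters that open a new branch:
  "vpxxvppppp" → 10 new (v, p, x, x, v, p, p, p, p, p)
  "pvvpppvvpv" → 10 new (p, v, v, p, p, p, v, v, p, v)
  "pvvvvpvxx" → prefix "pvv" already present; 6 new (v, v, p, v, x, x)
  "pvvvvpvxpvp" → prefix "pvvvvpvx" already present; 3 new (p, v, p)
  "vpxxvpppxv" → prefix "vpxxvppp" already present; 2 new (x, v)
  "pvvvvxxxx" → prefix "pvvvv" already present; 4 new (x, x, x, x)
  "vpp" → prefix "vp" already present; 1 new (p)
  "pvvpvpvvpxp" → prefix "pvvp" already present; 7 new (v, p, v, v, p, x, p)
  "pxpxvpvx" → prefix "p" already present; 7 new (x, p, x, v, p, v, x)
  "pvvvvvx" → prefix "pvvvv" already present; 2 new (v, x)
  "pvvvvpvxvxp" → prefix "pvvvvpvx" already present; 3 new (v, x, p)
  "pxppv" → prefix "pxp" already present; 2 new (p, v)
  "vxvxxxxvxv" → prefix "v" already present; 9 new (x, v, x, x, x, x, v, x, v)
  "pvvvvpvxvxpx" → prefix "pvvvvpvxvxp" already present; 1 new (x)
  "pxpx" → prefix "pxpx" already present; 0 new (none)
  "ppx" → prefix "p" already present; 2 new (p, x)
  "pvvxxpppv" → prefix "pvv" already present; 6 new (x, x, p, p, p, v)
  "pvvvvvxp" → prefix "pvvvvvx" already present; 1 new (p)
  "vppppppxv" → prefix "vpp" already present; 6 new (p, p, p, p, x, v)
  "pvvvvppvxv" → prefix "pvvvvp" already present; 4 new (p, v, x, v)
  "pvvvvpvp" → prefix "pvvvvpv" already present; 1 new (p)
Total nodes = 10 + 10 + 6 + 3 + 2 + 4 + 1 + 7 + 7 + 2 + 3 + 2 + 9 + 1 + 0 + 2 + 6 + 1 + 6 + 4 + 1 = 87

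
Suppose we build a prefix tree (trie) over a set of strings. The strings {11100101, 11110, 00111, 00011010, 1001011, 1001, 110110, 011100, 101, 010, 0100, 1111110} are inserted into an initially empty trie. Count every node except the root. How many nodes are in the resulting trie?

42

For each word, the new-node count is its length minus the longest prefix already in the trie:
  "11100101" → 8 new (1, 1, 1, 0, 0, 1, 0, 1)
  "11110" → prefix "111" already present; 2 new (1, 0)
  "00111" → 5 new (0, 0, 1, 1, 1)
  "00011010" → prefix "00" already present; 6 new (0, 1, 1, 0, 1, 0)
  "1001011" → prefix "1" already present; 6 new (0, 0, 1, 0, 1, 1)
  "1001" → prefix "1001" already present; 0 new (none)
  "110110" → prefix "11" already present; 4 new (0, 1, 1, 0)
  "011100" → prefix "0" already present; 5 new (1, 1, 1, 0, 0)
  "101" → prefix "10" already present; 1 new (1)
  "010" → prefix "01" already present; 1 new (0)
  "0100" → prefix "010" already present; 1 new (0)
  "1111110" → prefix "1111" already present; 3 new (1, 1, 0)
Total nodes = 8 + 2 + 5 + 6 + 6 + 0 + 4 + 5 + 1 + 1 + 1 + 3 = 42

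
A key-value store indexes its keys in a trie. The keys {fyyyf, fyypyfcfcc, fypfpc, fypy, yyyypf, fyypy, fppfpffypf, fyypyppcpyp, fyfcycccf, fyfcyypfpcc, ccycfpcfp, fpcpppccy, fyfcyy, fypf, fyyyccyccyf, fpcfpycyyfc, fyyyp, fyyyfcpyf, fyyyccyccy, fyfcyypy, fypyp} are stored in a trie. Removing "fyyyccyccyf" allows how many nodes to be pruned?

1

After clearing the end-marker at "fyyyccyccyf", prune upward until reaching a node still needed by another word.
The suffix "f" (1 node) is used only by "fyyyccyccyf"; "fyyyccyccy" is itself a stored word, so pruning stops there.
Nodes removed: 1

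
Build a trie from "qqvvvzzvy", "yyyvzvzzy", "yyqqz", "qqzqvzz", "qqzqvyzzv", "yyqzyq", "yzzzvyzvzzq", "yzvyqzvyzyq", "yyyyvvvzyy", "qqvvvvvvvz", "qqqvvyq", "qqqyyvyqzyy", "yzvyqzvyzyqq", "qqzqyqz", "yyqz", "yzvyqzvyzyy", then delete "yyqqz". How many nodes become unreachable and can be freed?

2

After clearing the end-marker at "yyqqz", prune upward until reaching a node still needed by another word.
The suffix "qz" (2 nodes) is used only by "yyqqz"; the node for "yyq" still has the child "z", so pruning stops there.
Nodes removed: 2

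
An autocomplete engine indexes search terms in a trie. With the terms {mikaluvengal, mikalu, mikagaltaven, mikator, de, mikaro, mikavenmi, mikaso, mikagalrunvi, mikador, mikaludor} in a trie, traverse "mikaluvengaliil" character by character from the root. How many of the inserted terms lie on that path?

2

Check each prefix of "mikaluvengaliil" against the stored set — each match is an end-marker on the path.
Prefixes of the query that are stored words: "mikalu", "mikaluvengal"
Count: 2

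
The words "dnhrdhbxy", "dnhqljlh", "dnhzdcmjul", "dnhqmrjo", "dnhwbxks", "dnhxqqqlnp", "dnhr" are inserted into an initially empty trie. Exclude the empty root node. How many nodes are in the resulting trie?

37

Count nodes per top-level branch (shared prefixes stored once):
  'd'-branch (dnhqljlh, dnhqmrjo, dnhr, dnhrdhbxy, dnhwbxks, dnhxqqqlnp, dnhzdcmjul): 37 nodes
Sum: 37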